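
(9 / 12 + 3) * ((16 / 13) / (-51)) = -20 / 221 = -0.09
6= 6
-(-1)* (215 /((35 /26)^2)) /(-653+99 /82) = -2383576 /13094515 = -0.18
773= 773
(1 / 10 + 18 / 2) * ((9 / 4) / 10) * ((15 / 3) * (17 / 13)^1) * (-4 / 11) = -4.87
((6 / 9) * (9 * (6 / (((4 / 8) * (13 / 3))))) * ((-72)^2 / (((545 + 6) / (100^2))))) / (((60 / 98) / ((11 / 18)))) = 11176704000 / 7163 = 1560338.41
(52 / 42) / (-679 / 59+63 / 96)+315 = 135485647 / 430269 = 314.89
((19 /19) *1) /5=1 /5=0.20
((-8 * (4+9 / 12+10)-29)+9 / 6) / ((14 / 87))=-25317 / 28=-904.18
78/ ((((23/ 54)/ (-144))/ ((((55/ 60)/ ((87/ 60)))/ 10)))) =-1111968/ 667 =-1667.12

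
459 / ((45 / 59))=3009 / 5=601.80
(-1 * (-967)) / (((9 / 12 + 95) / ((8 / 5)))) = 30944 / 1915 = 16.16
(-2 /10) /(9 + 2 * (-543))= 1 /5385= 0.00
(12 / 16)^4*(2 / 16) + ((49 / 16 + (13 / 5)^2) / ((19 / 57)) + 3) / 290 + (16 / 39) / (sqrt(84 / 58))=1124793 / 7424000 + 8*sqrt(1218) / 819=0.49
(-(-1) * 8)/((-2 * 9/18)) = -8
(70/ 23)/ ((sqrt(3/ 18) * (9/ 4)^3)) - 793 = -793 + 4480 * sqrt(6)/ 16767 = -792.35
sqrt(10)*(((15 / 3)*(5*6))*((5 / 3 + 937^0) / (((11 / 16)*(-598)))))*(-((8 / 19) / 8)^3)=3200*sqrt(10) / 22559251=0.00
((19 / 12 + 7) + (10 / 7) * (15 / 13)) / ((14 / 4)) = 11173 / 3822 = 2.92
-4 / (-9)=4 / 9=0.44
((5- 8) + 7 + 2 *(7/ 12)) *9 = 93/ 2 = 46.50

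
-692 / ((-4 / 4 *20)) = 173 / 5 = 34.60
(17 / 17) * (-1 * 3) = -3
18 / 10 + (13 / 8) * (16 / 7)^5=103.18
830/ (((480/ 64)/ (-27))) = -2988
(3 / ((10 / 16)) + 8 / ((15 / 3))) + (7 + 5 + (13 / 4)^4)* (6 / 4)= 490879 / 2560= 191.75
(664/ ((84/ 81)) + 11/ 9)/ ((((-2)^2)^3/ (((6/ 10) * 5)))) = 40415/ 1344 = 30.07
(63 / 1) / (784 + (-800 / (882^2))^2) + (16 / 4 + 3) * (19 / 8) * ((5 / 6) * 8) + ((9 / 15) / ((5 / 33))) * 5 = 58141034728093673 / 444796826685360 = 130.71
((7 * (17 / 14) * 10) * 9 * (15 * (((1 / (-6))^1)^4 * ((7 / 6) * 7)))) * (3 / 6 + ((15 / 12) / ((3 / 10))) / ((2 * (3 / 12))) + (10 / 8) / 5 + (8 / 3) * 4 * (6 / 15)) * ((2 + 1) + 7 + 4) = 2594795 / 192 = 13514.56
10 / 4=5 / 2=2.50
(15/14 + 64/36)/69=359/8694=0.04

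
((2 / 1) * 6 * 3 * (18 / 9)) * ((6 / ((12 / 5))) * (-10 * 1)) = -1800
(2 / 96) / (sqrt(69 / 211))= 0.04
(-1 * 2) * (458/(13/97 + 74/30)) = -333195/946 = -352.21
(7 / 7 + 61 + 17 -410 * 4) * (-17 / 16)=26537 / 16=1658.56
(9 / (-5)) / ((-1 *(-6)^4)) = 1 / 720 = 0.00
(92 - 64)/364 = 1/13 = 0.08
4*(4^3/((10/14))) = 1792/5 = 358.40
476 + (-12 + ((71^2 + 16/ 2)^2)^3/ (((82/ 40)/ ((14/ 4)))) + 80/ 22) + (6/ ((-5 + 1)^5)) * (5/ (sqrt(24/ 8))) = 12756247864197124793255674/ 451 - 5 * sqrt(3)/ 512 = 28284363335248613732274.20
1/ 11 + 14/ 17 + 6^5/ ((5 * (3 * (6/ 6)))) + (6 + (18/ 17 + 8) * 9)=567399/ 935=606.84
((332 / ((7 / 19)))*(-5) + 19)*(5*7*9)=-1413315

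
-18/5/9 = -0.40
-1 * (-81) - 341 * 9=-2988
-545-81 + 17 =-609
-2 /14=-1 /7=-0.14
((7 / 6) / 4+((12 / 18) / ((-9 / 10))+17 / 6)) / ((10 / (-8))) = -103 / 54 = -1.91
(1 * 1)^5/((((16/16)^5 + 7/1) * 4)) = 1/32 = 0.03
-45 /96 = -0.47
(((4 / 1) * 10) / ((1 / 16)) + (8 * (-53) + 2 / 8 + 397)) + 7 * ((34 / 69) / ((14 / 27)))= 57031 / 92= 619.90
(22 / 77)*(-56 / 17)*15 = -240 / 17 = -14.12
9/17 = 0.53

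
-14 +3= -11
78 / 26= 3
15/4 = 3.75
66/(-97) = -66/97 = -0.68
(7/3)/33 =7/99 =0.07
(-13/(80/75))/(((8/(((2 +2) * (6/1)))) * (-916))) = 585/14656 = 0.04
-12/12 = -1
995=995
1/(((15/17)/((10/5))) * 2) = 17/15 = 1.13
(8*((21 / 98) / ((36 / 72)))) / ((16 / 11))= 33 / 14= 2.36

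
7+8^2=71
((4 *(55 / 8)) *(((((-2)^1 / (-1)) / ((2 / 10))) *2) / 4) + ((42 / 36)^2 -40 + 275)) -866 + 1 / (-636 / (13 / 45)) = -3521257 / 7155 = -492.14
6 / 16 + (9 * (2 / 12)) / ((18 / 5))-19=-437 / 24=-18.21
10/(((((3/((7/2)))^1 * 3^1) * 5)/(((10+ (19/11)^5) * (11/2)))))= 9535421/87846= 108.55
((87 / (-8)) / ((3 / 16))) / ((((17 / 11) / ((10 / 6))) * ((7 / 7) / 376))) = -23518.43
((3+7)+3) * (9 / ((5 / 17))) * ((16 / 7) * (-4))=-127296 / 35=-3637.03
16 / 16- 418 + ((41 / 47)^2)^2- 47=-2261346223 / 4879681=-463.42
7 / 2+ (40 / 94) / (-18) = 2941 / 846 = 3.48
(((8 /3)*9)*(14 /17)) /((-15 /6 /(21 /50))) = -3.32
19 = 19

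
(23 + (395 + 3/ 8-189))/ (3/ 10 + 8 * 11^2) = 9175/ 38732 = 0.24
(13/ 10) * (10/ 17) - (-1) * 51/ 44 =1439/ 748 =1.92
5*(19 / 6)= 95 / 6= 15.83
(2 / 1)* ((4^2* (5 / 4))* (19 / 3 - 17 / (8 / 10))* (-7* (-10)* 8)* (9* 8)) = -24057600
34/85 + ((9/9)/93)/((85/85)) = 191/465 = 0.41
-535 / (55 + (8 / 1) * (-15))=107 / 13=8.23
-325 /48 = -6.77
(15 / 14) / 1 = 15 / 14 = 1.07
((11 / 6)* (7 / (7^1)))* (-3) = -11 / 2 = -5.50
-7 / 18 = -0.39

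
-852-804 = -1656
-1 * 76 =-76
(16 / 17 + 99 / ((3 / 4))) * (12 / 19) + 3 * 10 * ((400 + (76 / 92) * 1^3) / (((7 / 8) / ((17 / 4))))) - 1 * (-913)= 441305257 / 7429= 59403.05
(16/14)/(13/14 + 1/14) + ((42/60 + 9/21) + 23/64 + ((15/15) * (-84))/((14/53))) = -706427/2240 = -315.37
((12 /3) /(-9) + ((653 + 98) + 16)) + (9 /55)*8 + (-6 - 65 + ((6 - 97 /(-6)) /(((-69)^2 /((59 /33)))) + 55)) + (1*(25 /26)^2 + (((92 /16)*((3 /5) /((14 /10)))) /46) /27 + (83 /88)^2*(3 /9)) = 1478124954555721 /1962731010240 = 753.10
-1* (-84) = 84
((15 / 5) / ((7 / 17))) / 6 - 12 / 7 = -1 / 2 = -0.50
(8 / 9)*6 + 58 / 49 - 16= -1394 / 147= -9.48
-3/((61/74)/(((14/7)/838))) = -222/25559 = -0.01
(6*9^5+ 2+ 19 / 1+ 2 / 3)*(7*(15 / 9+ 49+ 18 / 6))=1197941269 / 9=133104585.44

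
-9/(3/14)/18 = -7/3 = -2.33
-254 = -254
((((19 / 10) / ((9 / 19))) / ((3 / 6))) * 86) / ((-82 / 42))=-217322 / 615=-353.37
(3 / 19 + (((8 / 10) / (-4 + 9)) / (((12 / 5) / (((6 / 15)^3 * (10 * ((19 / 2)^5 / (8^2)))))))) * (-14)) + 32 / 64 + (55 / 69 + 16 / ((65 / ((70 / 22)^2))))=-3949797853631 / 5499208000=-718.25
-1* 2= -2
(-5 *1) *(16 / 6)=-40 / 3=-13.33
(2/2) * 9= 9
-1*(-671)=671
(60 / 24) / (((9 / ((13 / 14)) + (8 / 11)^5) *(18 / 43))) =90027509 / 149172552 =0.60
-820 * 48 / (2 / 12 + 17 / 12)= -24858.95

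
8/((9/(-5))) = -40/9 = -4.44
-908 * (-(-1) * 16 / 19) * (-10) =145280 / 19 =7646.32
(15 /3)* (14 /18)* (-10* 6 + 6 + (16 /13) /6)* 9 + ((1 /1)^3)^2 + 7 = -73118 /39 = -1874.82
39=39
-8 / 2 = -4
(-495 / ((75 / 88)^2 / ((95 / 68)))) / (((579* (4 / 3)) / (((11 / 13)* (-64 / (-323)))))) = -3748096 / 18127525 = -0.21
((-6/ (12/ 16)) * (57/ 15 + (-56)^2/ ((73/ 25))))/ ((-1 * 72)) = 131129/ 1095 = 119.75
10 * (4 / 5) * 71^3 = 2863288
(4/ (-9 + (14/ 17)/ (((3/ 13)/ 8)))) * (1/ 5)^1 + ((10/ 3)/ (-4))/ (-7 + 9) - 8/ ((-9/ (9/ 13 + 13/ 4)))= 7298797/ 2332980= 3.13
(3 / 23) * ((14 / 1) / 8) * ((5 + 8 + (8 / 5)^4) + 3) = 74004 / 14375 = 5.15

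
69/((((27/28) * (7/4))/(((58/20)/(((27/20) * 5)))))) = 21344/1215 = 17.57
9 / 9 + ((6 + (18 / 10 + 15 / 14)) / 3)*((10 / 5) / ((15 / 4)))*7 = 301 / 25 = 12.04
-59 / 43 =-1.37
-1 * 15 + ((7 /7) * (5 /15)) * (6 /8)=-59 /4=-14.75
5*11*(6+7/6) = 2365/6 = 394.17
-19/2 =-9.50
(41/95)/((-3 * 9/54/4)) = -328/95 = -3.45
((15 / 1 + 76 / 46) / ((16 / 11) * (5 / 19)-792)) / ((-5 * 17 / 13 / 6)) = 3121833 / 161725420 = 0.02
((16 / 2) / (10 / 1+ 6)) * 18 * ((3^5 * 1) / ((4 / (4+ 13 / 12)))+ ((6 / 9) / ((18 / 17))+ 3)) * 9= 404925 / 16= 25307.81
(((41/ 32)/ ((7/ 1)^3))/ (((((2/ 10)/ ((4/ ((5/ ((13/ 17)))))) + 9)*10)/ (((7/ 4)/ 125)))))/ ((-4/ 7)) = -533/ 543200000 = -0.00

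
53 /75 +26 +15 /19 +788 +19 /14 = 16296223 /19950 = 816.85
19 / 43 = 0.44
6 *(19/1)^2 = 2166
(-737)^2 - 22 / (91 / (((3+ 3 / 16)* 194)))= 197659099 / 364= 543019.50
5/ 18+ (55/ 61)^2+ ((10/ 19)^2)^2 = 1.17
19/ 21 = 0.90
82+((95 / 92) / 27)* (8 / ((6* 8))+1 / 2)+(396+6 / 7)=12490217 / 26082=478.88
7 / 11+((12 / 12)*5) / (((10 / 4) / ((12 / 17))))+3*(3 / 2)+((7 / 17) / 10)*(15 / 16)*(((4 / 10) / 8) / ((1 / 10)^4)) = 25.85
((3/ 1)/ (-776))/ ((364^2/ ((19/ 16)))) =-57/ 1645070336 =-0.00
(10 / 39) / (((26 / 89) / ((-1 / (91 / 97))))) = -0.94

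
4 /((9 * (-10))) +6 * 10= 2698 /45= 59.96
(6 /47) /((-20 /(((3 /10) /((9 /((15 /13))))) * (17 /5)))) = -0.00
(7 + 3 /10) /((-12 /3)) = -73 /40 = -1.82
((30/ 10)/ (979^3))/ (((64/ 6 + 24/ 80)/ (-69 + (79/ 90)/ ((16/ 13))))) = -98333/ 4939283522096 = -0.00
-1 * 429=-429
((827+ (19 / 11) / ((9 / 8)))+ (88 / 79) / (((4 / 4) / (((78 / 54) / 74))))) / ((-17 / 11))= -79921789 / 149073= -536.13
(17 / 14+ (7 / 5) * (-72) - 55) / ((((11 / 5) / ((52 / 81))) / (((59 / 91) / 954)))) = -212813 / 6941781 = -0.03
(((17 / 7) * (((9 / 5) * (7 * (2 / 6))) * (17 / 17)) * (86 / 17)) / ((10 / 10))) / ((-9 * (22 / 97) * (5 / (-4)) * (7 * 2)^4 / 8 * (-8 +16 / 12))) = -4171 / 6602750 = -0.00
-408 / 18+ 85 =187 / 3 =62.33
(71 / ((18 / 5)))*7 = 138.06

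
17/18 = 0.94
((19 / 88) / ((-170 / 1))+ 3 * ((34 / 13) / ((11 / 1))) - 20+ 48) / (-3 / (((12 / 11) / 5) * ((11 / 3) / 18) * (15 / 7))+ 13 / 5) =-5583913 / 5620472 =-0.99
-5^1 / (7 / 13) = -65 / 7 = -9.29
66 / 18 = 11 / 3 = 3.67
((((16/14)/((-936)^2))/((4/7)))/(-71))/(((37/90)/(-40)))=0.00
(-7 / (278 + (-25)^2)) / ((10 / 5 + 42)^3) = -1 / 10988736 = -0.00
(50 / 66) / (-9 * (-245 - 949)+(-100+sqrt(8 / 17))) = 0.00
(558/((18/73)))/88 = 2263/88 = 25.72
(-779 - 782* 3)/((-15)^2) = -125/9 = -13.89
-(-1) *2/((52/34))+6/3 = 43/13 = 3.31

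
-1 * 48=-48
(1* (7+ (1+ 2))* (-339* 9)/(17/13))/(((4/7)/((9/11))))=-12493845/374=-33406.00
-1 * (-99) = 99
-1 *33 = -33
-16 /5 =-3.20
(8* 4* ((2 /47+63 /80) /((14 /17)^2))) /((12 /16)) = 1803938 /34545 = 52.22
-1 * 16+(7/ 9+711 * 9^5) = 41983823.78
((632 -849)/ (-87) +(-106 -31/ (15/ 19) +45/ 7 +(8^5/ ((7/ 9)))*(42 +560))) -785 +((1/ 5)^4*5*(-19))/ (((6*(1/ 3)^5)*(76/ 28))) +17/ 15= 3861289824647/ 152250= 25361509.52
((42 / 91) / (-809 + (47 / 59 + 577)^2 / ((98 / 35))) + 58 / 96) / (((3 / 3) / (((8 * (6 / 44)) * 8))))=310823139290 / 58948835803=5.27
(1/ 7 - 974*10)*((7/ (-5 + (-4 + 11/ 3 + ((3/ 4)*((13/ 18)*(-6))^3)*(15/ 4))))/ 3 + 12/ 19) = -9051716756/ 1495053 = -6054.45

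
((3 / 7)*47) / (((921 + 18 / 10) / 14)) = 235 / 769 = 0.31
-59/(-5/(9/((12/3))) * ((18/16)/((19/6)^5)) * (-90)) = -146089841/1749600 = -83.50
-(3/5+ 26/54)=-146/135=-1.08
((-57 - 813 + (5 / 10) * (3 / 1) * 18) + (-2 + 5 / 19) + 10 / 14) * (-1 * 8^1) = 898040 / 133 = 6752.18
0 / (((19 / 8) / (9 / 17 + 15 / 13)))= 0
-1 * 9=-9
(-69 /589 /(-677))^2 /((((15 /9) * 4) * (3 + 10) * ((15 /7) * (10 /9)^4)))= 218658447 /2067051415117000000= 0.00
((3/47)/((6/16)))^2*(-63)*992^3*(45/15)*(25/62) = -4761295257600/2209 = -2155407540.79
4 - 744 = -740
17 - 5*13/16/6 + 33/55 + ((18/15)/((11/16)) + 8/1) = 140809/5280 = 26.67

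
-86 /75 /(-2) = 0.57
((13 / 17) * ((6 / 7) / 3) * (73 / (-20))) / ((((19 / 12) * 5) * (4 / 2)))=-2847 / 56525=-0.05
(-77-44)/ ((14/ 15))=-1815/ 14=-129.64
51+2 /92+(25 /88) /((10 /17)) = 208491 /4048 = 51.50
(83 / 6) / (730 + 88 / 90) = 1245 / 65788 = 0.02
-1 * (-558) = 558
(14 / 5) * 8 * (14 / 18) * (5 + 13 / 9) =45472 / 405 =112.28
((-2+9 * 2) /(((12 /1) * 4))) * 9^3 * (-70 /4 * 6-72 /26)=-340443 /13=-26187.92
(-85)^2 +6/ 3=7227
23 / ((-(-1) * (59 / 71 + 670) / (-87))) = -2.98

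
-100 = -100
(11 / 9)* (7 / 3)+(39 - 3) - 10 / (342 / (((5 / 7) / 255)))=2371784 / 61047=38.85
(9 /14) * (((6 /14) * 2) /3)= 9 /49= 0.18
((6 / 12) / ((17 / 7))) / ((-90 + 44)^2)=7 / 71944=0.00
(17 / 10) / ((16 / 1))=17 / 160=0.11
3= 3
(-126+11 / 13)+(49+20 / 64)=-15775 / 208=-75.84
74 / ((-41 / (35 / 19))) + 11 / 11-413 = -323538 / 779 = -415.32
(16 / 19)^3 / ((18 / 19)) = 2048 / 3249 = 0.63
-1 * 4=-4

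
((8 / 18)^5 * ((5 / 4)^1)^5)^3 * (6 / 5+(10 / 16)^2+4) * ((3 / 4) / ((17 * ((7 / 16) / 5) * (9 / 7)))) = 54595947265625 / 168007163789233584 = 0.00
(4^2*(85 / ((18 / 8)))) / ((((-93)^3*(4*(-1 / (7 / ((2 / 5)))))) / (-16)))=-0.05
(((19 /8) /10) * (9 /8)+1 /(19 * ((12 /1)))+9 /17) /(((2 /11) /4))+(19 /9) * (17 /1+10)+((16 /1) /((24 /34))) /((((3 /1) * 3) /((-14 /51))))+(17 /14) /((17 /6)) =4357811581 /58605120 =74.36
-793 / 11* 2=-1586 / 11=-144.18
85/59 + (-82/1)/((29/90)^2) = -39116315/49619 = -788.33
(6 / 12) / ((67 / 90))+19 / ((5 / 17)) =21866 / 335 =65.27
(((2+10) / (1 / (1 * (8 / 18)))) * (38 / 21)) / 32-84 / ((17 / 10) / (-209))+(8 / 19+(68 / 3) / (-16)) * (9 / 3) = 840362711 / 81396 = 10324.37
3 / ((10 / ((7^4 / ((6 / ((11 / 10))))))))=26411 / 200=132.06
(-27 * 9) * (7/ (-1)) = 1701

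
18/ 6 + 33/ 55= 18/ 5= 3.60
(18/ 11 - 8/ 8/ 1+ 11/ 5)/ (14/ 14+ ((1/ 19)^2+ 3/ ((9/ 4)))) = 84474/ 69575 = 1.21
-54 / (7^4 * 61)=-54 / 146461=-0.00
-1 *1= -1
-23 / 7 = -3.29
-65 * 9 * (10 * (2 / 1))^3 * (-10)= 46800000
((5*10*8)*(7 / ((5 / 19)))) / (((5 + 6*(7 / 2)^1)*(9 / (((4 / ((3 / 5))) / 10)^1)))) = 30.31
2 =2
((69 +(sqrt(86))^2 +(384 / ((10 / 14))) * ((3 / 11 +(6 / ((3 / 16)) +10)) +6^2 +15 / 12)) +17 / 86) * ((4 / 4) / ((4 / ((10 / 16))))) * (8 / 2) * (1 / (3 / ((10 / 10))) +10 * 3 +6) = 7373787979 / 7568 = 974337.74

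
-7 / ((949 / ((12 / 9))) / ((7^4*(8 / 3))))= -537824 / 8541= -62.97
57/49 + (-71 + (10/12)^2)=-121967/1764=-69.14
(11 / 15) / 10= 11 / 150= 0.07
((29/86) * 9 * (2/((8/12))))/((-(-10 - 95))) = 261/3010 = 0.09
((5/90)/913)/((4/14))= 7/32868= 0.00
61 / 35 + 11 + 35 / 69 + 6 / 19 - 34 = -937619 / 45885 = -20.43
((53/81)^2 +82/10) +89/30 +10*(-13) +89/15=-7379279/65610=-112.47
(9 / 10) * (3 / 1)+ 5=7.70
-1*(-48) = 48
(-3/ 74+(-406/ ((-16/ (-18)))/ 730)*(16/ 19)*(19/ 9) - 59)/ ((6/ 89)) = -144600881/ 162060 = -892.27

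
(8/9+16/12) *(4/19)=80/171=0.47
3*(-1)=-3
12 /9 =4 /3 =1.33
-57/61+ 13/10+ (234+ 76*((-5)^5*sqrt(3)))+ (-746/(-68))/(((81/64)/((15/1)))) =102024817/279990 -237500*sqrt(3) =-410997.68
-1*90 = -90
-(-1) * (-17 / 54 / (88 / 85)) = -1445 / 4752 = -0.30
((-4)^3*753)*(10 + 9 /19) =-9590208 /19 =-504747.79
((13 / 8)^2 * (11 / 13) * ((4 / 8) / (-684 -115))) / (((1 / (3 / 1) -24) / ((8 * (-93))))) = -39897 / 907664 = -0.04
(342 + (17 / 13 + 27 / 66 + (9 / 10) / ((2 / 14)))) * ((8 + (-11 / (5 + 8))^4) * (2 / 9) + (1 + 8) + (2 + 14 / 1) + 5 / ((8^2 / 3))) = 9494.58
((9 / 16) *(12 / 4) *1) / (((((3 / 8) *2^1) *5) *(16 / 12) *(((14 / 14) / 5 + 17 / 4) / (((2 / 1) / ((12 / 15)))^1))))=135 / 712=0.19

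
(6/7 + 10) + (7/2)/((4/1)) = 657/56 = 11.73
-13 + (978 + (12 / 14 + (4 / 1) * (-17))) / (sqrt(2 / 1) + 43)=106091 / 12929 - 6376 * sqrt(2) / 12929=7.51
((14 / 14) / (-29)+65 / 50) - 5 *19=-27183 / 290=-93.73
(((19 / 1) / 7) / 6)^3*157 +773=58346887 / 74088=787.53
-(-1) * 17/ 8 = 17/ 8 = 2.12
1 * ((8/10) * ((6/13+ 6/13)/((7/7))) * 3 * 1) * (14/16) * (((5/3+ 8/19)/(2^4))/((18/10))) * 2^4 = 1666/741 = 2.25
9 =9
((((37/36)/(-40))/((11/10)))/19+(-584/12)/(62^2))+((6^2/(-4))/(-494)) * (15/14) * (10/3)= 134693225/2631925296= 0.05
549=549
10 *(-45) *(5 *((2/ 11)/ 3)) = -1500/ 11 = -136.36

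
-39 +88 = 49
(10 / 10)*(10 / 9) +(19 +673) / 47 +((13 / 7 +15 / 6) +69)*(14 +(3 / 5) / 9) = 31023137 / 29610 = 1047.72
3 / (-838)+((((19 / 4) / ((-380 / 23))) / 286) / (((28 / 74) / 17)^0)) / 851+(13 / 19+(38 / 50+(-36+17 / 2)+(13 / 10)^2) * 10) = -1683648694681 / 6739464160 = -249.82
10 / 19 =0.53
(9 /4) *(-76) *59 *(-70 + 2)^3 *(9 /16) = 1784421252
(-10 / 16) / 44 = -5 / 352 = -0.01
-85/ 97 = -0.88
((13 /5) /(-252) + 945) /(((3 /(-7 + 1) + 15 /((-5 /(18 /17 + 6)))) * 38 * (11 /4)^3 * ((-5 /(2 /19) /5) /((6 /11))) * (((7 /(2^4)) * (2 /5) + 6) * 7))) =10363739648 /141435919557933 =0.00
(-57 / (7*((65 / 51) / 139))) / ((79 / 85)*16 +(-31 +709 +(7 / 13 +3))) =-6869241 / 5386724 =-1.28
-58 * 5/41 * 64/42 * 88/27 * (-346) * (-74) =-20909250560/23247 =-899438.66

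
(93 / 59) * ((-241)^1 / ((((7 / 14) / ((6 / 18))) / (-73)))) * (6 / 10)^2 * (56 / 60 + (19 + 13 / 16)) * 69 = 562100625099 / 59000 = 9527129.24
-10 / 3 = -3.33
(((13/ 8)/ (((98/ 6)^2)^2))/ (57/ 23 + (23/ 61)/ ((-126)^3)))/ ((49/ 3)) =3230984133/ 5727994246933889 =0.00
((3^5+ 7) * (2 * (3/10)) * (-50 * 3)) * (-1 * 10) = 225000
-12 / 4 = -3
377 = 377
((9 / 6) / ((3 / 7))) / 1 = 7 / 2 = 3.50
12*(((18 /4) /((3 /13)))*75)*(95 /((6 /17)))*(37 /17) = 10281375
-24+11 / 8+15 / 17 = -2957 / 136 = -21.74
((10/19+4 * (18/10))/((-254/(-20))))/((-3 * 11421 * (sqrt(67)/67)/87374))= -128265032 * sqrt(67)/82676619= -12.70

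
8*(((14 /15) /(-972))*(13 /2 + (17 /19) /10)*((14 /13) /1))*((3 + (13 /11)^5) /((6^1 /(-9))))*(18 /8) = 26209276604 /26851227975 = 0.98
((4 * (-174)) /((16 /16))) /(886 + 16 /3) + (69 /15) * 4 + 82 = 665954 /6685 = 99.62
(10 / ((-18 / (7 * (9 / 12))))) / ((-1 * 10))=7 / 24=0.29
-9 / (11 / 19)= -171 / 11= -15.55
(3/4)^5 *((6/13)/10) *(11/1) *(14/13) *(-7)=-392931/432640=-0.91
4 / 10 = 2 / 5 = 0.40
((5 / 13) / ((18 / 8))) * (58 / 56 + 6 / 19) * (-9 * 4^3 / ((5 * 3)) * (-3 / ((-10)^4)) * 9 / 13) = 25884 / 14048125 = 0.00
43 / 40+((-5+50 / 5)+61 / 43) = 7.49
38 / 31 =1.23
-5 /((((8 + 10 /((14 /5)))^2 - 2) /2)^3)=-4705960 /269961894847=-0.00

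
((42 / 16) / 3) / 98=1 / 112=0.01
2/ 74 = 0.03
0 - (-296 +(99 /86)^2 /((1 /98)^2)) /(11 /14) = -321788558 /20339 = -15821.26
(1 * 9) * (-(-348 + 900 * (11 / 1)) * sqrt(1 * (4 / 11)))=-171936 * sqrt(11) / 11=-51840.65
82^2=6724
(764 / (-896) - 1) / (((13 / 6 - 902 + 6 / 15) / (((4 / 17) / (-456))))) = -2075 / 1952274016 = -0.00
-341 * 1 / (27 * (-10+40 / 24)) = 341 / 225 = 1.52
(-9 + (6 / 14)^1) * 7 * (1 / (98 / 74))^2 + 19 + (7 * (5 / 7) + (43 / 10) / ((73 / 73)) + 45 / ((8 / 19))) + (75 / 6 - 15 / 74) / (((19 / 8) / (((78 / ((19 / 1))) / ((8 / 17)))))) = 146.13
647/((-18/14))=-4529/9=-503.22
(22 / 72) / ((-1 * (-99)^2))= -1 / 32076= -0.00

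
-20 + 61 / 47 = -18.70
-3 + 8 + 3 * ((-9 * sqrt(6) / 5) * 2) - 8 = -29.45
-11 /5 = -2.20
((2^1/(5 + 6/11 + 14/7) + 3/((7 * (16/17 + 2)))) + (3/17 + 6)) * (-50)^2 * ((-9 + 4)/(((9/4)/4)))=-13012444000/88893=-146383.22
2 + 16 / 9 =3.78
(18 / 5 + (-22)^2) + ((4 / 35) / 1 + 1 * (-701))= -1493 / 7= -213.29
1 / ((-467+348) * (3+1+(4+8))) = -1 / 1904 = -0.00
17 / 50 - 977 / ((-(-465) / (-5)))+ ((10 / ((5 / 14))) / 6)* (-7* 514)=-26008723 / 1550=-16779.82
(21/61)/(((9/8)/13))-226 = -222.02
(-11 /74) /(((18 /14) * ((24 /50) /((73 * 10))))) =-702625 /3996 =-175.83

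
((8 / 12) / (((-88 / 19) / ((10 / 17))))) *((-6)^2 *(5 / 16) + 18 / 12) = -95 / 88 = -1.08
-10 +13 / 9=-77 / 9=-8.56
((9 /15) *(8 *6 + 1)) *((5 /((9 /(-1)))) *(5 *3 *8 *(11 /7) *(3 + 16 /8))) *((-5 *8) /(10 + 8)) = 308000 /9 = 34222.22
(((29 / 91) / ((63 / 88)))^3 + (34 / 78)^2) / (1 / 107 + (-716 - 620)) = -5609262213487 / 26935995020466987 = -0.00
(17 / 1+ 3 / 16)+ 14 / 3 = 21.85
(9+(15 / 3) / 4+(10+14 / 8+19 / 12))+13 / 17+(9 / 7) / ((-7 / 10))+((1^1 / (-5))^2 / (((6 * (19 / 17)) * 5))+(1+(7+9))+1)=320595649 / 7913500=40.51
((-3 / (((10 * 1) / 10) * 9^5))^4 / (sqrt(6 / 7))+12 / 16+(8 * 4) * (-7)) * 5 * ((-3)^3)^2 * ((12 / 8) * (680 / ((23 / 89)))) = -73871884575 / 23+75650 * sqrt(42) / 4735496038176927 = -3211821068.48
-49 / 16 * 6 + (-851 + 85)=-6275 / 8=-784.38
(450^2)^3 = 8303765625000000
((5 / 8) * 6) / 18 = 5 / 24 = 0.21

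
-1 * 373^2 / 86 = -139129 / 86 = -1617.78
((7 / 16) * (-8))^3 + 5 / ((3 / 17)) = -349 / 24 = -14.54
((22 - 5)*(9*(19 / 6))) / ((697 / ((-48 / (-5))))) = 6.67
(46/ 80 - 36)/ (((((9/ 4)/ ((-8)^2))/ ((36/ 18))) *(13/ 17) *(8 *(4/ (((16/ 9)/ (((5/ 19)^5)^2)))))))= -363547704822568096/ 3955078125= -91919222.16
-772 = -772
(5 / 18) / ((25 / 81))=9 / 10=0.90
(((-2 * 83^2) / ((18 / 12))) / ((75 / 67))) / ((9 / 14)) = -25847528 / 2025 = -12764.21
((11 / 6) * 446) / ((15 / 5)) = 2453 / 9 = 272.56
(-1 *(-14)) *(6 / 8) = 21 / 2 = 10.50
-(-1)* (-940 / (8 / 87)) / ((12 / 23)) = -156745 / 8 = -19593.12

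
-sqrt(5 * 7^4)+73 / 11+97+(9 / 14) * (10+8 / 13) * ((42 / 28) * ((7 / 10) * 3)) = 357879 / 2860 - 49 * sqrt(5) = 15.57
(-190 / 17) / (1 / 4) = -760 / 17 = -44.71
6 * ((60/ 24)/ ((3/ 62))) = 310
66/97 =0.68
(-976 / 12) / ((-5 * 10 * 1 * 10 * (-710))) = -61 / 266250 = -0.00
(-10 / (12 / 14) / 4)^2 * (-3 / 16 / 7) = -175 / 768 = -0.23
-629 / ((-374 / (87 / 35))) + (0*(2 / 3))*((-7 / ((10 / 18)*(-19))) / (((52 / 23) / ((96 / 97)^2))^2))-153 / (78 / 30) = -547203 / 10010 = -54.67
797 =797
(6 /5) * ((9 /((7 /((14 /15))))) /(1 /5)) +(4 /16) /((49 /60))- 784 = -190241 /245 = -776.49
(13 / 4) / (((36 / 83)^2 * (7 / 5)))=447785 / 36288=12.34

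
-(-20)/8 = 5/2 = 2.50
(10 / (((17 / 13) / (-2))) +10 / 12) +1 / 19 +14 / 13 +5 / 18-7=-757840 / 37791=-20.05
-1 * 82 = -82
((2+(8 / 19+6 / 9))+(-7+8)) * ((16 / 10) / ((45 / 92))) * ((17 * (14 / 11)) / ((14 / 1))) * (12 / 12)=2915296 / 141075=20.66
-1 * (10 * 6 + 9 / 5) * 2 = -618 / 5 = -123.60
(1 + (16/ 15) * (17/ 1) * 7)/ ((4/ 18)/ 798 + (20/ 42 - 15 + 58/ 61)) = -140119623/ 14865580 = -9.43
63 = 63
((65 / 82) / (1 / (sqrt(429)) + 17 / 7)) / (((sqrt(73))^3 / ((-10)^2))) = -79625 * sqrt(31317) / 13538889374 + 82957875 * sqrt(73) / 13538889374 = 0.05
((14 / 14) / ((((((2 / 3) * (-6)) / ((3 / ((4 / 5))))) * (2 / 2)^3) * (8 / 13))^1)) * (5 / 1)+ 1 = -847 / 128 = -6.62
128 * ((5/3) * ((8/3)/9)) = 5120/81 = 63.21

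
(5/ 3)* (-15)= -25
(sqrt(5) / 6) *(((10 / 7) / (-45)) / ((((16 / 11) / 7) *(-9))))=11 *sqrt(5) / 3888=0.01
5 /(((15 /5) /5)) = 25 /3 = 8.33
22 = 22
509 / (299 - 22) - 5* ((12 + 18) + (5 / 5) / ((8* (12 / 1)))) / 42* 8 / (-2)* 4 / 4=4503257 / 279216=16.13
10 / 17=0.59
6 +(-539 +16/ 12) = -1595/ 3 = -531.67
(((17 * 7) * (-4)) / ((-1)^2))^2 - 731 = 225845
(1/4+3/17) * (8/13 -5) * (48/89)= -19836/19669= -1.01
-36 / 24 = -3 / 2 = -1.50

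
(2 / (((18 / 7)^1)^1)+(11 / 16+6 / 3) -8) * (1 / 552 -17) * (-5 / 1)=-30635495 / 79488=-385.41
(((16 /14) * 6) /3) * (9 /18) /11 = 8 /77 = 0.10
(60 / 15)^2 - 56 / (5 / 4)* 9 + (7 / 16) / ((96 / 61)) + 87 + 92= -1596841 / 7680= -207.92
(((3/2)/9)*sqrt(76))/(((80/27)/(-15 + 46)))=279*sqrt(19)/80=15.20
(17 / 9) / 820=17 / 7380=0.00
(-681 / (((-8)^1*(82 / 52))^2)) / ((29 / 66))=-3797937 / 389992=-9.74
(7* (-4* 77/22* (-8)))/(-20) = -196/5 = -39.20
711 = 711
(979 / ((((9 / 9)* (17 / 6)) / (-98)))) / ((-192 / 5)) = 239855 / 272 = 881.82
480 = 480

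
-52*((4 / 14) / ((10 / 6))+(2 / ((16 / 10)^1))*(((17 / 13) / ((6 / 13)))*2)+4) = -61451 / 105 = -585.25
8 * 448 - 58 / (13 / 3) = 46418 / 13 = 3570.62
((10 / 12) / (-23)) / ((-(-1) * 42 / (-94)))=0.08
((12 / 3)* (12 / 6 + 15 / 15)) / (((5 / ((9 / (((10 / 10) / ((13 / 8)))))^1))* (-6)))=-117 / 20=-5.85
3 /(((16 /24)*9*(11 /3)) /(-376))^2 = 106032 /121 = 876.30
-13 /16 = -0.81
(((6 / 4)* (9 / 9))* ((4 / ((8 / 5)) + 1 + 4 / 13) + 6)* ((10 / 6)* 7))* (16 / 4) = 8925 / 13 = 686.54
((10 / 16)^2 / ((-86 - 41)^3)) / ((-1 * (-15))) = -5 / 393289536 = -0.00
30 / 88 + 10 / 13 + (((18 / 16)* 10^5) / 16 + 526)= 2161691 / 286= 7558.36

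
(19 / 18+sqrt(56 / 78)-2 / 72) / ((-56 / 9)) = -37 / 224-3 * sqrt(273) / 364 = -0.30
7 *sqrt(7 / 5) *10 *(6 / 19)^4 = 18144 *sqrt(35) / 130321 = 0.82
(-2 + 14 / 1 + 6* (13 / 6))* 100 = 2500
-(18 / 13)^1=-18 / 13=-1.38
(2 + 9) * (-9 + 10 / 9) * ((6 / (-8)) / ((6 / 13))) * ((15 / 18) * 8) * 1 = 50765 / 54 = 940.09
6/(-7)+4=22/7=3.14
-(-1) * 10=10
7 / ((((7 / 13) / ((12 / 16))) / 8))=78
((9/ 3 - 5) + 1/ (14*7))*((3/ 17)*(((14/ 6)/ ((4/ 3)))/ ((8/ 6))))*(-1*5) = 8775/ 3808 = 2.30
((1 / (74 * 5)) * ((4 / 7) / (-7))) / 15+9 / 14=174821 / 271950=0.64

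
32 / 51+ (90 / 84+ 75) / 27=7379 / 2142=3.44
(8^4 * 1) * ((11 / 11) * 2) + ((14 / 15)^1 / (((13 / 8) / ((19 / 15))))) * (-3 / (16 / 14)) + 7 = 7992163 / 975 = 8197.09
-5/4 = -1.25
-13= -13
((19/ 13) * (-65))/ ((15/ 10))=-190/ 3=-63.33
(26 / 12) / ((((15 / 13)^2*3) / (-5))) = -2197 / 810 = -2.71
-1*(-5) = 5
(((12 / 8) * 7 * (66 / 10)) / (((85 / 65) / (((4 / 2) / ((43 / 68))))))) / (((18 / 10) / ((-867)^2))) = 3009762756 / 43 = 69994482.70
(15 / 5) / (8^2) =3 / 64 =0.05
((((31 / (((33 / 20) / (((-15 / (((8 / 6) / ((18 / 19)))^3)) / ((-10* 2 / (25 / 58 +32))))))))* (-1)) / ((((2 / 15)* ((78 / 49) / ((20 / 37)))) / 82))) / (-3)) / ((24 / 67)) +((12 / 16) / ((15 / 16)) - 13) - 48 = 51234942112879 / 1611388480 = 31795.52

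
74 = 74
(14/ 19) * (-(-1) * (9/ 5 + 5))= 476/ 95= 5.01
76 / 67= 1.13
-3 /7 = -0.43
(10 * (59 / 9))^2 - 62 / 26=4295.15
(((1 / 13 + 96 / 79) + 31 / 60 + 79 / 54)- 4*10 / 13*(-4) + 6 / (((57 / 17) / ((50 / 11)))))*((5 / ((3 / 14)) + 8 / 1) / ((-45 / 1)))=-16.51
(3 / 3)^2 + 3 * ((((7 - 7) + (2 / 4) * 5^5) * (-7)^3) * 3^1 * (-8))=38587501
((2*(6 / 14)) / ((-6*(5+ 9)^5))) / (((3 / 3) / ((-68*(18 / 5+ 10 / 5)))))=17 / 168070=0.00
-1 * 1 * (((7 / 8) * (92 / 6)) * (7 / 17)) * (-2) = 1127 / 102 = 11.05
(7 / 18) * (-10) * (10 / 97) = -350 / 873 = -0.40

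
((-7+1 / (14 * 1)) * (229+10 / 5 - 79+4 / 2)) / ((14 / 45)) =-48015 / 14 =-3429.64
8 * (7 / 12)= 14 / 3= 4.67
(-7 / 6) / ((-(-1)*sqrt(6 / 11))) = -7*sqrt(66) / 36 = -1.58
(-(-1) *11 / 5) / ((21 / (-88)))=-968 / 105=-9.22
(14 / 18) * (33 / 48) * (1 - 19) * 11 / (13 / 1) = -847 / 104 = -8.14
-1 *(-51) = 51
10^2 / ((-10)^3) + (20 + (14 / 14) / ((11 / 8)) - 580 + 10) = -60431 / 110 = -549.37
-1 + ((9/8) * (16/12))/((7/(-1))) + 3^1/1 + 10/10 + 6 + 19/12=871/84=10.37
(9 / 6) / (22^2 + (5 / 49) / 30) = 441 / 142297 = 0.00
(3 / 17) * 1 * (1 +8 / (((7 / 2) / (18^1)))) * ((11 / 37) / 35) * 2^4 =1.01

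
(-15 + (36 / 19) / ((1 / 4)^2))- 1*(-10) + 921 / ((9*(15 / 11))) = 85808 / 855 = 100.36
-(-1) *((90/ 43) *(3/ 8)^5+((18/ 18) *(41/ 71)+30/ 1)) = 1530271937/ 50020352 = 30.59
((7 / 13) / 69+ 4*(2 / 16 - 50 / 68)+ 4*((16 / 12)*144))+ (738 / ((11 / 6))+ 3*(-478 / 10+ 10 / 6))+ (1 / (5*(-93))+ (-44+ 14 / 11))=17107400031 / 17333030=986.98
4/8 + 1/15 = 17/30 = 0.57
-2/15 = -0.13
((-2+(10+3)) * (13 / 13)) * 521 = 5731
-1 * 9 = -9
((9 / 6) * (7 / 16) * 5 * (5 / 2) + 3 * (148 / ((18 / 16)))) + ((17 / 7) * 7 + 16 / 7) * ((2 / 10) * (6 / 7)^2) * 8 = 28024385 / 65856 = 425.54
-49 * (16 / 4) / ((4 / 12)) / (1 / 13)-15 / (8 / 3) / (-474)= -9662001 / 1264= -7643.99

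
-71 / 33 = -2.15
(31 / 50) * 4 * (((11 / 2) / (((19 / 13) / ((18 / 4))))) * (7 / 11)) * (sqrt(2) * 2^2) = 50778 * sqrt(2) / 475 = 151.18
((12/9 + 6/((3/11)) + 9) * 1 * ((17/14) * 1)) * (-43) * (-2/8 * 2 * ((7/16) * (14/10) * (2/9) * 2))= 496349/2160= 229.79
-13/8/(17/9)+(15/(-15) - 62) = -8685/136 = -63.86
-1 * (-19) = 19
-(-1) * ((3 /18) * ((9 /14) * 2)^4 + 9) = 45405 /4802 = 9.46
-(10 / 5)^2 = -4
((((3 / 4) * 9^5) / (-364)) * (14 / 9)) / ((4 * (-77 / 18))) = 177147 / 16016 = 11.06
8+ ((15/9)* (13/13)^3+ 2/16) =235/24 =9.79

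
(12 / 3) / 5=4 / 5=0.80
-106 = -106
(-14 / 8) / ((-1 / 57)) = 399 / 4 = 99.75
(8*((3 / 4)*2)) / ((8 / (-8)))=-12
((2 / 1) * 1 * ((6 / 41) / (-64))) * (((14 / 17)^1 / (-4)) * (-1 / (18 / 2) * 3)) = -7 / 22304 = -0.00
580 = 580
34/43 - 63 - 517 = -579.21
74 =74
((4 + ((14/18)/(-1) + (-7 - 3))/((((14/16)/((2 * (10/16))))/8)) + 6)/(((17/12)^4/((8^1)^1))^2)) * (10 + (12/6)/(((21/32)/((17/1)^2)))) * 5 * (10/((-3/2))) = 4531222449487872000/341812114609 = 13256471.19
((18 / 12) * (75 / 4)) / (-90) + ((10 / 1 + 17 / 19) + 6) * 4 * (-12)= -246623 / 304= -811.26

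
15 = 15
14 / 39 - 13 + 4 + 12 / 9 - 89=-1252 / 13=-96.31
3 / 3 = 1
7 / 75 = 0.09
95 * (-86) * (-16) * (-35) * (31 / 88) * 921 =-16328316900 / 11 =-1484392445.45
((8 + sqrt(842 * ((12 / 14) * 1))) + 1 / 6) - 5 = 19 / 6 + 2 * sqrt(8841) / 7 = 30.03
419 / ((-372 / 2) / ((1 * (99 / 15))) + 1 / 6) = -27654 / 1849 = -14.96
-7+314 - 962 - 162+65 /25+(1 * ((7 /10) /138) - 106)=-254029 /276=-920.39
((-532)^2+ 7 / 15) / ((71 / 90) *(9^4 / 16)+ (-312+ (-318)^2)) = 135851744 / 48545037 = 2.80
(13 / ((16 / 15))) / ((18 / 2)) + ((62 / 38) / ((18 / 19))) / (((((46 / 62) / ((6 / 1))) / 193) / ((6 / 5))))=17812883 / 5520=3226.97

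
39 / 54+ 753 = 753.72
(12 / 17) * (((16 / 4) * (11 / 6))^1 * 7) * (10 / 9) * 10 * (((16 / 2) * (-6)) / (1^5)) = -19325.49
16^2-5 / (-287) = 73477 / 287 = 256.02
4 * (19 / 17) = 76 / 17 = 4.47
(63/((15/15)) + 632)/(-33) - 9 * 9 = -3368/33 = -102.06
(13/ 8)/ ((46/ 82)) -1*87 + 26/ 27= -413041/ 4968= -83.14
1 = 1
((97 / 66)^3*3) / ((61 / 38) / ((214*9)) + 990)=1855464209 / 192878353822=0.01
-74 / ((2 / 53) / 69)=-135309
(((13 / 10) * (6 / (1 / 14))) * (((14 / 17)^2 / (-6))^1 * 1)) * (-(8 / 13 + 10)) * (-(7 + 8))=-568008 / 289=-1965.43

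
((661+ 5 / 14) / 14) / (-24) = -1.97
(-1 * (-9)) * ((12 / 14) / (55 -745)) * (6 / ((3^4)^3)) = -2 / 15844815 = -0.00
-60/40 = -3/2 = -1.50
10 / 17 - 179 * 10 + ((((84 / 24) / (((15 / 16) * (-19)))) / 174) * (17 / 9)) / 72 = -122190753823 / 68285430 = -1789.41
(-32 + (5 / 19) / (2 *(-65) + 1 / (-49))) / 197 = -3873813 / 23846653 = -0.16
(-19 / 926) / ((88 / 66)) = -57 / 3704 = -0.02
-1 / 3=-0.33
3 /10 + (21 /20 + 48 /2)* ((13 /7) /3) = 2213 /140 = 15.81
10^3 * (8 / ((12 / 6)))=4000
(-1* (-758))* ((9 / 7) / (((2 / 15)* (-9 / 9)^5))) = -51165 / 7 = -7309.29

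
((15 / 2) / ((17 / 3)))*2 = 45 / 17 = 2.65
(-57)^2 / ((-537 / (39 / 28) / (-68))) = 718029 / 1253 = 573.05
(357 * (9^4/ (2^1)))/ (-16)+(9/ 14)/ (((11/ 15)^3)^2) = -29044765840779/ 396829664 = -73192.02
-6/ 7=-0.86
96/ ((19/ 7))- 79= -829/ 19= -43.63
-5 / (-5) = 1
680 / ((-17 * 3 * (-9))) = 40 / 27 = 1.48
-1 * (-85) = 85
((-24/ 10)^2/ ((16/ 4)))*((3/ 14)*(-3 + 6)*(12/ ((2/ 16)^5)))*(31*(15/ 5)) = 5924192256/ 175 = 33852527.18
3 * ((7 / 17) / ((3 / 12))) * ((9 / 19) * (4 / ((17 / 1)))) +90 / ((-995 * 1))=502938 / 1092709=0.46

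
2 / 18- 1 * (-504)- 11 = 4438 / 9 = 493.11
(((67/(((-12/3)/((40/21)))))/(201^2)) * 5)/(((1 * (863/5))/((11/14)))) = -1375/76497183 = -0.00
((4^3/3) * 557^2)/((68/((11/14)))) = 27301912/357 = 76475.94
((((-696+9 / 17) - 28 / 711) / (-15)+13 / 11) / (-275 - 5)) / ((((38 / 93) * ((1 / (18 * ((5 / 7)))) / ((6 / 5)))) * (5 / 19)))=-2204794803 / 90484625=-24.37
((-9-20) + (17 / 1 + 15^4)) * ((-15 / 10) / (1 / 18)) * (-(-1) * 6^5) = -10626300576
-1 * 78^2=-6084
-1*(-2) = 2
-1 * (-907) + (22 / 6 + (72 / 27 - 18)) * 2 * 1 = 2651 / 3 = 883.67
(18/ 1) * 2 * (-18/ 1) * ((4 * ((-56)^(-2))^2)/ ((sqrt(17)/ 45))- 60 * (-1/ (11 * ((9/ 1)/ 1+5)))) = -19440/ 77- 3645 * sqrt(17)/ 5224576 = -252.47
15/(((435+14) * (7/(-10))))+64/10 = 6.35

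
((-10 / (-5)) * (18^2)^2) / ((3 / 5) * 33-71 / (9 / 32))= -9447840 / 10469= -902.46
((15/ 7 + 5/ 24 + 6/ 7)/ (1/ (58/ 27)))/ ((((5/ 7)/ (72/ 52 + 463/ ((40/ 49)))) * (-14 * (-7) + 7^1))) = 660188683/ 12636000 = 52.25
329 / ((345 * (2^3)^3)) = 0.00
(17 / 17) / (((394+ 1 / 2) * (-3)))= -2 / 2367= -0.00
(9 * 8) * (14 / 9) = 112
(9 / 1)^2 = 81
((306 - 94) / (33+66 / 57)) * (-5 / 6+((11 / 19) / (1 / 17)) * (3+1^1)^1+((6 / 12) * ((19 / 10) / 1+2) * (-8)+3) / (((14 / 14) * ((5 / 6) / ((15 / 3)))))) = -2239462 / 9735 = -230.04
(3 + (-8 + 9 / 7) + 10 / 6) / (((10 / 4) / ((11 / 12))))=-473 / 630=-0.75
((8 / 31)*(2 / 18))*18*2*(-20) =-640 / 31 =-20.65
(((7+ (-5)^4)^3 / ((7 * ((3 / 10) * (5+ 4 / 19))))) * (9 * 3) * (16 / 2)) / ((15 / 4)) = 306962137088 / 231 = 1328840420.29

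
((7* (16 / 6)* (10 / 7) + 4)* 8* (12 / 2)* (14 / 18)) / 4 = 2576 / 9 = 286.22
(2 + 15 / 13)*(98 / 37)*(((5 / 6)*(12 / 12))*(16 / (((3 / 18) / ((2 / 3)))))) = 642880 / 1443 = 445.52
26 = 26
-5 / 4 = -1.25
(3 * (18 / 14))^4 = 531441 / 2401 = 221.34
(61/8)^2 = 3721/64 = 58.14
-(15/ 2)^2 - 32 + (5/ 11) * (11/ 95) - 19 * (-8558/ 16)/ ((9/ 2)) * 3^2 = 384504/ 19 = 20237.05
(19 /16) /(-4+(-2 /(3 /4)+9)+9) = 57 /544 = 0.10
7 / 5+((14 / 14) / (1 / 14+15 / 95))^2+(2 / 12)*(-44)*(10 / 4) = 116206 / 55815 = 2.08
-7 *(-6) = 42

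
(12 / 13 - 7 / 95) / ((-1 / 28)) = -29372 / 1235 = -23.78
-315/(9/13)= -455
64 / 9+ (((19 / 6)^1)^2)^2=139537 / 1296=107.67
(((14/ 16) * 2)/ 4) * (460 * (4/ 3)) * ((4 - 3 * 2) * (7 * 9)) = -33810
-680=-680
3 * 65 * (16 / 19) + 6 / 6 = 3139 / 19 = 165.21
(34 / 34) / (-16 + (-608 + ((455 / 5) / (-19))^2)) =-0.00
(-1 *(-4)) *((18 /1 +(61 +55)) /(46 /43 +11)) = 23048 /519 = 44.41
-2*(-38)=76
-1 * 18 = -18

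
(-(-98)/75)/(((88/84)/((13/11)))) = 4459/3025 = 1.47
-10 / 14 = -5 / 7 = -0.71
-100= -100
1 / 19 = 0.05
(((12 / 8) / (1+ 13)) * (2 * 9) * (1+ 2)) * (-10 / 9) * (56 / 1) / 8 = -45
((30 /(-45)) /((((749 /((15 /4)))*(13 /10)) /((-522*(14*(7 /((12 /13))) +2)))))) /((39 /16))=7528400 /126581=59.47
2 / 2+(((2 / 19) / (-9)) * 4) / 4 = 169 / 171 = 0.99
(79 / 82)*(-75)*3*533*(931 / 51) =-71710275 / 34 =-2109125.74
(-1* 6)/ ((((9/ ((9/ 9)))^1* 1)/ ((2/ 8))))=-1/ 6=-0.17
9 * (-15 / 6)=-45 / 2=-22.50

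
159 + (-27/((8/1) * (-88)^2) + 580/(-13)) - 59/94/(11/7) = 4314627727/37852672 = 113.98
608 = 608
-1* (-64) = 64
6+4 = 10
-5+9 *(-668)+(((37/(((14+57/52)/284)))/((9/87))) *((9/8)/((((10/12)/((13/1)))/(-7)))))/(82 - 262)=-27959136/19625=-1424.67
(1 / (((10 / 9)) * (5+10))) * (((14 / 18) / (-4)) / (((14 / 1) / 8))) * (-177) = 59 / 50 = 1.18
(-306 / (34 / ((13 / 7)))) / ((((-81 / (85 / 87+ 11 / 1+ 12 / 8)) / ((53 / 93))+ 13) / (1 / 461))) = -2077335 / 140587943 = -0.01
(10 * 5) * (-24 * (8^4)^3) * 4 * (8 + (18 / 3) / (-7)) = -16492674416640000 / 7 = -2356096345234285.71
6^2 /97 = 36 /97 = 0.37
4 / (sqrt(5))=4 * sqrt(5) / 5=1.79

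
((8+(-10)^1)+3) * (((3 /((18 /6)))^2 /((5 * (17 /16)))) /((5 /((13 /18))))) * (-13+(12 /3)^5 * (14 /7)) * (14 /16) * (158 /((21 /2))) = 1671956 /2295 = 728.52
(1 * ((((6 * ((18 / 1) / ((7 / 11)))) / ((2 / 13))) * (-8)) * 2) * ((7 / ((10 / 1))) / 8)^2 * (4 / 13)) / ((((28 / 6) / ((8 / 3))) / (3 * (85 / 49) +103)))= -3149388 / 1225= -2570.93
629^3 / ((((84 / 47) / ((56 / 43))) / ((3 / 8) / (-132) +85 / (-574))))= -178334017961101 / 6516048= -27368432.21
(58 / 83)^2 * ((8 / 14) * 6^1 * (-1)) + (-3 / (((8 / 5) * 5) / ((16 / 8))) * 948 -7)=-34704850 / 48223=-719.67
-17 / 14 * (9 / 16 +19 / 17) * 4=-8.16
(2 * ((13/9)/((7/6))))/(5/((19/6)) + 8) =38/147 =0.26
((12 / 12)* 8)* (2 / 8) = 2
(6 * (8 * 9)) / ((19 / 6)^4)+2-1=690193 / 130321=5.30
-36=-36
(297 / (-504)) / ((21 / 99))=-1089 / 392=-2.78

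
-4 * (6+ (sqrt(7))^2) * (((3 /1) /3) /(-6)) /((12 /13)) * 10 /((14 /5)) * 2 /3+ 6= 5359 /189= 28.35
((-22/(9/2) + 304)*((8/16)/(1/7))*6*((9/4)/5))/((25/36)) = 508788/125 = 4070.30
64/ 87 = 0.74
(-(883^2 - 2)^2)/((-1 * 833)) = 729786096.00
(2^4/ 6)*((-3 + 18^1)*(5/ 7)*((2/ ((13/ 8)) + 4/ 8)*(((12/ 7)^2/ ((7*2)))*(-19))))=-6156000/ 31213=-197.23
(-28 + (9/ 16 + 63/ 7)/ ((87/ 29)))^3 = -62570773/ 4096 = -15276.07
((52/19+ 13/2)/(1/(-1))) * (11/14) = -3861/532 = -7.26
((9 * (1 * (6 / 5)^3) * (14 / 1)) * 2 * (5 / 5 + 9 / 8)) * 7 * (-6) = -4858056 / 125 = -38864.45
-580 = -580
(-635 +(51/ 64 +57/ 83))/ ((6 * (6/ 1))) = -3365239/ 191232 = -17.60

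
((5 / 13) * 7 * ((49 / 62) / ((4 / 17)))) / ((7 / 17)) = 70805 / 3224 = 21.96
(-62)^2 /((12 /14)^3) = 329623 /54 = 6104.13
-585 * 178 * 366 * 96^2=-351236321280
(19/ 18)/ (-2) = -19/ 36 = -0.53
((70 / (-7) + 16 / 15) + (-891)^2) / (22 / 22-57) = -11908081 / 840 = -14176.29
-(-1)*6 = 6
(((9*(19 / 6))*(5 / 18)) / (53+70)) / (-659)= -95 / 972684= -0.00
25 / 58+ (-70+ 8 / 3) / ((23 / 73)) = -853543 / 4002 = -213.28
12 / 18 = 2 / 3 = 0.67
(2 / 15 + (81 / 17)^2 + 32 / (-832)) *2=2569483 / 56355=45.59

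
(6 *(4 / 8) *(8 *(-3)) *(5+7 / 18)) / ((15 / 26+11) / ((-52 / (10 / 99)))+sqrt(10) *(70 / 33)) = -105320172672 *sqrt(10) / 5757832885- 1116560016 / 5757832885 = -58.04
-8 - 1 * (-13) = 5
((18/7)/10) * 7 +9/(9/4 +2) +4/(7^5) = 5597071/1428595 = 3.92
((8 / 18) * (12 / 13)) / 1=16 / 39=0.41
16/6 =8/3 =2.67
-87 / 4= -21.75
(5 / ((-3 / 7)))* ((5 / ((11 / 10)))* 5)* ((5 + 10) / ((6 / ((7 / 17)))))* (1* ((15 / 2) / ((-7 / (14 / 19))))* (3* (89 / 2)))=204421875 / 7106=28767.50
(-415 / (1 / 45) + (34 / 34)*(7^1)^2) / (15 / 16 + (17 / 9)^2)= -4134.15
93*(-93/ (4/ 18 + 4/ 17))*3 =-3969891/ 70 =-56712.73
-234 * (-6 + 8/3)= 780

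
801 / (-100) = -801 / 100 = -8.01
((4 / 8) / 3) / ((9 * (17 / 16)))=8 / 459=0.02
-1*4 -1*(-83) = 79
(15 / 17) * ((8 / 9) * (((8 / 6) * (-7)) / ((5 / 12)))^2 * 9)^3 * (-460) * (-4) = 105006995308695.12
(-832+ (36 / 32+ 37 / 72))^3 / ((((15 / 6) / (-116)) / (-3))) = -79696681724.67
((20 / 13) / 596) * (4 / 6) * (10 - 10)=0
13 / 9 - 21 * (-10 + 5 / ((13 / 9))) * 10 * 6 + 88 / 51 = 16392605 / 1989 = 8241.63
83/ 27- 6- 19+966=25490/ 27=944.07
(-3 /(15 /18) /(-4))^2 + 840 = 84081 /100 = 840.81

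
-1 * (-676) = 676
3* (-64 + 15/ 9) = -187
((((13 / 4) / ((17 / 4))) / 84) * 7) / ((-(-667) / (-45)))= -0.00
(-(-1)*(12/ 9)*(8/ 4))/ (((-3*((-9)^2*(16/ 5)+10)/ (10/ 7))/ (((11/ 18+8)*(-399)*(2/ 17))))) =589000/ 308907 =1.91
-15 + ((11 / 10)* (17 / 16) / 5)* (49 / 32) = -14.64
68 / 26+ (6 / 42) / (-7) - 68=-41663 / 637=-65.41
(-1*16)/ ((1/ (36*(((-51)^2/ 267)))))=-499392/ 89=-5611.15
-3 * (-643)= 1929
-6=-6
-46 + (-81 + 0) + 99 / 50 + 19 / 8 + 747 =624.36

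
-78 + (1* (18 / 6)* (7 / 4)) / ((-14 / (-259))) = 153 / 8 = 19.12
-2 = -2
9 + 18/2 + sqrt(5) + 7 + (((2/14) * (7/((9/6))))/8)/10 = 27.24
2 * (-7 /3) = -14 /3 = -4.67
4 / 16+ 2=9 / 4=2.25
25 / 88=0.28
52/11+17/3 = 343/33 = 10.39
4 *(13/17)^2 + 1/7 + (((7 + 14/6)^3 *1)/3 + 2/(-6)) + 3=276.16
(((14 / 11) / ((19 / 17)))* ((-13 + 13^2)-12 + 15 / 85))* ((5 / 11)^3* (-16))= -3612000 / 14641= -246.70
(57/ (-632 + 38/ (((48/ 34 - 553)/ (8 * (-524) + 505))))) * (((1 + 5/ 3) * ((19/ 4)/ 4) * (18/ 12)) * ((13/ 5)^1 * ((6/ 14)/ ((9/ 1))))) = -44006261/ 496224680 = -0.09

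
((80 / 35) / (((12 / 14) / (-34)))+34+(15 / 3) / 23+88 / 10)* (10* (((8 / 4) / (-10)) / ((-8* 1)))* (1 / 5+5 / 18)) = -706877 / 124200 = -5.69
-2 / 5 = -0.40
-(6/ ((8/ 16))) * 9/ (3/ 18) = -648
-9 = -9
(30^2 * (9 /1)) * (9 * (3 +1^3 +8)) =874800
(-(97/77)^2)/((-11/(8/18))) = 37636/586971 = 0.06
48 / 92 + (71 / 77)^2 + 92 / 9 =14229583 / 1227303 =11.59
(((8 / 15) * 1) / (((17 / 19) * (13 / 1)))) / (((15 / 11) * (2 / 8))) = 6688 / 49725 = 0.13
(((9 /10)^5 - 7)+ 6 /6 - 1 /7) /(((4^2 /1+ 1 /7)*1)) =-3886657 /11300000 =-0.34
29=29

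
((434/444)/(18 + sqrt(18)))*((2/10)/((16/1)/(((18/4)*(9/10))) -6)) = -5859/1044140 + 1953*sqrt(2)/2088280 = -0.00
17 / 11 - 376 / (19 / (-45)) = 186443 / 209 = 892.07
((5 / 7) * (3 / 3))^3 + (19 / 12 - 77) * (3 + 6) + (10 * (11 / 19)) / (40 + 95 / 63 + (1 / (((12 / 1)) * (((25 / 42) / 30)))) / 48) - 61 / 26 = -48352003028649 / 71043980644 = -680.59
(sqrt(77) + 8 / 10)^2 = 8 * sqrt(77) / 5 + 1941 / 25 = 91.68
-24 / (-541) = 24 / 541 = 0.04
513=513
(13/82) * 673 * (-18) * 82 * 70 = -11023740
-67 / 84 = -0.80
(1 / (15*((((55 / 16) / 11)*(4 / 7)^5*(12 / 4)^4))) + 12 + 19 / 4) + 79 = 95.79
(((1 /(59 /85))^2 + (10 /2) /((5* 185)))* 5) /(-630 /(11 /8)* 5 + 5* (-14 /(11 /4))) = -7370583 /1640873780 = -0.00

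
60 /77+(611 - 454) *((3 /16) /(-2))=-34347 /2464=-13.94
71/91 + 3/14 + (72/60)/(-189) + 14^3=22481453/8190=2744.99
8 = 8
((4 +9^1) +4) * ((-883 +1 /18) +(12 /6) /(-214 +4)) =-9456437 /630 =-15010.22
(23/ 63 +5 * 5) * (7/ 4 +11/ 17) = 7661/ 126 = 60.80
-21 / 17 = -1.24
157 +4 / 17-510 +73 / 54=-322597 / 918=-351.41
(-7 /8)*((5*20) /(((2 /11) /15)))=-28875 /4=-7218.75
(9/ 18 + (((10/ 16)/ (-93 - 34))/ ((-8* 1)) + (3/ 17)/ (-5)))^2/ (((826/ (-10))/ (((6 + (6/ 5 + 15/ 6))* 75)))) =-30074859708051/ 15770493362176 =-1.91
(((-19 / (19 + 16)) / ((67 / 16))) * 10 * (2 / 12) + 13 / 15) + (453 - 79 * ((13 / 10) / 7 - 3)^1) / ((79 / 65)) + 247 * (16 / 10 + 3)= 1881265297 / 1111530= 1692.50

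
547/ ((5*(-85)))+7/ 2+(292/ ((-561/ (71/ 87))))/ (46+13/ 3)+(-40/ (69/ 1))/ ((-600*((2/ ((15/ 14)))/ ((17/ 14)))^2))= 478595716975487/ 217058993659200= 2.20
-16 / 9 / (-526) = 8 / 2367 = 0.00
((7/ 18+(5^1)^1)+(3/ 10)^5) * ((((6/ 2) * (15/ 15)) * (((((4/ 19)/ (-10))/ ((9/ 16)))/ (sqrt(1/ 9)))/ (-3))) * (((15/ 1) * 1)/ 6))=4852187/ 3206250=1.51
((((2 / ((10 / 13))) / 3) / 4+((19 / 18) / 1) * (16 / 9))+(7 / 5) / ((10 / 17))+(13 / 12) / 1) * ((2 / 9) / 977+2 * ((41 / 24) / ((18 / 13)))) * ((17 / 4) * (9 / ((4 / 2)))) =24904650769 / 94964400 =262.25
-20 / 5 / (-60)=1 / 15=0.07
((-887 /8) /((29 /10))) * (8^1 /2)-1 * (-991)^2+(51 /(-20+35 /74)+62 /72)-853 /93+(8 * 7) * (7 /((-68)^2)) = -45935639220101 /46765980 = -982244.77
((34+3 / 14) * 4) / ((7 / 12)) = 11496 / 49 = 234.61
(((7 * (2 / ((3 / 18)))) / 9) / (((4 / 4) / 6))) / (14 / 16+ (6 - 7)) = -448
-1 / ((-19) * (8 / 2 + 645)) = 1 / 12331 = 0.00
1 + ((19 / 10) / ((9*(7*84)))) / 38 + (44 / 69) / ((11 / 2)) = 2716583 / 2434320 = 1.12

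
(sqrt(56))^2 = 56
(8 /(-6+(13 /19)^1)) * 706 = -107312 /101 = -1062.50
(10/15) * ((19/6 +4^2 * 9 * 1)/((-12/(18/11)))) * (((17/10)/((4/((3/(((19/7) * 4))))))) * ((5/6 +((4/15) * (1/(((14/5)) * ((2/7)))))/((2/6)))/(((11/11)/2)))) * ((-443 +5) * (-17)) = -130400557/3040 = -42894.92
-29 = -29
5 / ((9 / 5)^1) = 25 / 9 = 2.78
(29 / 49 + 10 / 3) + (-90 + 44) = -6185 / 147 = -42.07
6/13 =0.46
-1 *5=-5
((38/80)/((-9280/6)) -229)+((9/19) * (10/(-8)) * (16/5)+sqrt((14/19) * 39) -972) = -4241889083/3526400+sqrt(10374)/19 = -1197.53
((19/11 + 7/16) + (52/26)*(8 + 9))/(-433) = -6365/76208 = -0.08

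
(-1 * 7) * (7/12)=-4.08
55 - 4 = 51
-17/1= -17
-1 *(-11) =11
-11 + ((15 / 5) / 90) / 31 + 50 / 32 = -70207 / 7440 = -9.44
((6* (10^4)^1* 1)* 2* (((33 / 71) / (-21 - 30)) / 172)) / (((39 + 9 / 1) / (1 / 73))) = -6875 / 3788773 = -0.00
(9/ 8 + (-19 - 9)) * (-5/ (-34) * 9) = -9675/ 272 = -35.57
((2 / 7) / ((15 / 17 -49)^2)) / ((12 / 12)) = 289 / 2341934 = 0.00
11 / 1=11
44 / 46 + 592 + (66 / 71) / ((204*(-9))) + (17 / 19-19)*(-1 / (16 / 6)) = 5694140807 / 9494262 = 599.75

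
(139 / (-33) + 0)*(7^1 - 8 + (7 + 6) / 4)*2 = -417 / 22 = -18.95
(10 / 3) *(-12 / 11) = -40 / 11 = -3.64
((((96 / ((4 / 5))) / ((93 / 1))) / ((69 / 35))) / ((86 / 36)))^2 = 70560000 / 939974281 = 0.08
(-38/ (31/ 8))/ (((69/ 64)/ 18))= -116736/ 713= -163.73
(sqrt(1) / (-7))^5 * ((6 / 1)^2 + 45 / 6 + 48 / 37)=-3315 / 1243718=-0.00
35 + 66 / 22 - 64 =-26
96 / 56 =12 / 7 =1.71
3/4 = 0.75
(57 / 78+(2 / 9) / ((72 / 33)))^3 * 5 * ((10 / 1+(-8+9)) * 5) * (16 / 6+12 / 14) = 2322094615225 / 4151380896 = 559.35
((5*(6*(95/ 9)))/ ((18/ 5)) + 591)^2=336062224/ 729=460990.71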